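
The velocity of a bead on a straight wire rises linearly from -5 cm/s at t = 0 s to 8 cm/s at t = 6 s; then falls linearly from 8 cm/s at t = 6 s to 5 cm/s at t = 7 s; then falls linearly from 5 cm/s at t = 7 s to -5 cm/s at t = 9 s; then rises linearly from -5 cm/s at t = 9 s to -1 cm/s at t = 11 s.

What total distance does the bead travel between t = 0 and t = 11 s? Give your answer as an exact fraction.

Distance (not displacement) is the total path length: add the absolute areas under v-t.
0–6 s: v = 0 at t = 30/13 s; triangle areas 75/13 + 192/13 = 267/13 cm
6–7 s: |½(8 + 5)(1)| = 6.5 cm
7–9 s: v = 0 at t = 8 s; triangle areas 2.5 + 2.5 = 5 cm
9–11 s: |½(-5 + -1)(2)| = 6 cm
Total distance = 989/26 cm

989/26 cm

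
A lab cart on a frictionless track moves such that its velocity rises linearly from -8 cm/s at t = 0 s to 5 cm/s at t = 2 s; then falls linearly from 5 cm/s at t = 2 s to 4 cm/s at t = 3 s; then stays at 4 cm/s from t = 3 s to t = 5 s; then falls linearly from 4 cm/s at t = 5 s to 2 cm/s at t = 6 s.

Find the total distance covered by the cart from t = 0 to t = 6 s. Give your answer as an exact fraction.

581/26 cm

Total distance travelled is ∫|v| dt — sum the magnitudes of each area piece.
0–2 s: v = 0 at t = 16/13 s; triangle areas 64/13 + 25/13 = 89/13 cm
2–3 s: |½(5 + 4)(1)| = 4.5 cm
3–5 s: |4| × 2 = 8 cm
5–6 s: |½(4 + 2)(1)| = 3 cm
Total distance = 581/26 cm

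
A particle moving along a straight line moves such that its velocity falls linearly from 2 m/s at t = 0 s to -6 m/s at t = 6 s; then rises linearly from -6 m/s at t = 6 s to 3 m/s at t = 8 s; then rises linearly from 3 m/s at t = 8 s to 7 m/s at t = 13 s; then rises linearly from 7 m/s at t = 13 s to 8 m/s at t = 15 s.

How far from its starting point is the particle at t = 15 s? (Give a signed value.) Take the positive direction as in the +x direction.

Displacement is the signed area under the v-t curve.
0–6 s: ½(2 + -6)(6) = -12 m
6–8 s: ½(-6 + 3)(2) = -3 m
8–13 s: ½(3 + 7)(5) = 25 m
13–15 s: ½(7 + 8)(2) = 15 m
Net displacement = 25 m

25 m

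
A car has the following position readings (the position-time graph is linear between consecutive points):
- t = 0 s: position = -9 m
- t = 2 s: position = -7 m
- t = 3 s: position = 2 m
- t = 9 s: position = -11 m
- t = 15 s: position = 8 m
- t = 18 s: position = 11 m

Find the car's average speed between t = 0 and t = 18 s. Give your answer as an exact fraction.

Average speed = (total path length)/(elapsed time); on a piecewise-linear x-t graph the path length is Σ|Δx|.
0–2 s: |Δx| = |-7 − -9| = 2 m
2–3 s: |Δx| = |2 − -7| = 9 m
3–9 s: |Δx| = |-11 − 2| = 13 m
9–15 s: |Δx| = |8 − -11| = 19 m
15–18 s: |Δx| = |11 − 8| = 3 m
Total path = 46 m; average speed = 46/18 = 23/9 m/s.

23/9 m/s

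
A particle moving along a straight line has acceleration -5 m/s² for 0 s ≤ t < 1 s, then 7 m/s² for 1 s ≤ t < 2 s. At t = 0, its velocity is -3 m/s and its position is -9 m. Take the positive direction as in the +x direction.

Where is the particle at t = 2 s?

On each constant-a segment, Δv = aΔt and Δx = v₀Δt + ½aΔt²; chain segment to segment.
0–1 s: v starts -3 m/s; Δx = -3·1 + ½·-5·1² = -5.5 m; v ends -8 m/s.
1–2 s: v starts -8 m/s; Δx = -8·1 + ½·7·1² = -4.5 m; v ends -1 m/s.
x(2) = -9 + Σ Δx = -19 m.

-19 m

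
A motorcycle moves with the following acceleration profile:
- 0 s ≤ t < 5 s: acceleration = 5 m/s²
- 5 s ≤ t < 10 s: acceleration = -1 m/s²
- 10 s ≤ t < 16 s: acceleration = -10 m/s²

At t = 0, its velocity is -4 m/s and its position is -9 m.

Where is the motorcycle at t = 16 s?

42 m

On each constant-a segment, Δv = aΔt and Δx = v₀Δt + ½aΔt²; chain segment to segment.
0–5 s: v starts -4 m/s; Δx = -4·5 + ½·5·5² = 42.5 m; v ends 21 m/s.
5–10 s: v starts 21 m/s; Δx = 21·5 + ½·-1·5² = 92.5 m; v ends 16 m/s.
10–16 s: v starts 16 m/s; Δx = 16·6 + ½·-10·6² = -84 m; v ends -44 m/s.
x(16) = -9 + Σ Δx = 42 m.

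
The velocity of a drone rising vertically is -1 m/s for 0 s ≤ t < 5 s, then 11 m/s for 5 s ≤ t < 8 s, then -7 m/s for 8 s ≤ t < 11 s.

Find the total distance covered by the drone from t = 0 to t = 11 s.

59 m

Distance (not displacement) is the total path length: add the absolute areas under v-t.
0–5 s: |-1| × 5 = 5 m
5–8 s: |11| × 3 = 33 m
8–11 s: |-7| × 3 = 21 m
Total distance = 59 m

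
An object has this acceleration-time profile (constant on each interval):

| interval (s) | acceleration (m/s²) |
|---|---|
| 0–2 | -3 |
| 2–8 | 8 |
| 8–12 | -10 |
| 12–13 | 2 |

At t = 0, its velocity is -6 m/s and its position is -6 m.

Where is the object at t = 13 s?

109 m

On each constant-a segment, Δv = aΔt and Δx = v₀Δt + ½aΔt²; chain segment to segment.
0–2 s: v starts -6 m/s; Δx = -6·2 + ½·-3·2² = -18 m; v ends -12 m/s.
2–8 s: v starts -12 m/s; Δx = -12·6 + ½·8·6² = 72 m; v ends 36 m/s.
8–12 s: v starts 36 m/s; Δx = 36·4 + ½·-10·4² = 64 m; v ends -4 m/s.
12–13 s: v starts -4 m/s; Δx = -4·1 + ½·2·1² = -3 m; v ends -2 m/s.
x(13) = -6 + Σ Δx = 109 m.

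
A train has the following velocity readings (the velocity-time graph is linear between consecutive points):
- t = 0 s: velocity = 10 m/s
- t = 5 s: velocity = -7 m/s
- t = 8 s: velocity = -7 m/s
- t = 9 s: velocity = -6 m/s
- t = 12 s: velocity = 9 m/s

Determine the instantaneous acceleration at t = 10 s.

Acceleration is the slope of the v-t graph on 9–12 s: (9 − -6)/(12 − 9) = 5 m/s².

5 m/s²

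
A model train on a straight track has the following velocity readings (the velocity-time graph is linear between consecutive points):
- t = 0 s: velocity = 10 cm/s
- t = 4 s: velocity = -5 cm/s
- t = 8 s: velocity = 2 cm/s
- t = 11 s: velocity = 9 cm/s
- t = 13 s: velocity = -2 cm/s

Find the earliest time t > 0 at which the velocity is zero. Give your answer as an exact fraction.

v changes sign on 0–4 s (from 10 to -5); the graph is linear there, so v = 0 at t = 0 + (-10)·(4 − 0)/(-5 − 10) = 8/3 s.

t = 8/3 s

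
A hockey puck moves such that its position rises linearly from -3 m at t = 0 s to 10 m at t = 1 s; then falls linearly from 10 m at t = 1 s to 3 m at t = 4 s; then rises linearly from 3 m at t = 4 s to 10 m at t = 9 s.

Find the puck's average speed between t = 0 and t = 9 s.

Average speed = (total path length)/(elapsed time); on a piecewise-linear x-t graph the path length is Σ|Δx|.
0–1 s: |Δx| = |10 − -3| = 13 m
1–4 s: |Δx| = |3 − 10| = 7 m
4–9 s: |Δx| = |10 − 3| = 7 m
Total path = 27 m; average speed = 27/9 = 3 m/s.

3 m/s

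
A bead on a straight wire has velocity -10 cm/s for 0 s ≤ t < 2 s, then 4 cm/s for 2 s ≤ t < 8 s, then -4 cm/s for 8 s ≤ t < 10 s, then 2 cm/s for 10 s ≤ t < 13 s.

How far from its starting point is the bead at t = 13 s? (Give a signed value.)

Net displacement equals the area under the velocity-time graph (areas below the axis count negative).
0–2 s: -10 × 2 = -20 cm
2–8 s: 4 × 6 = 24 cm
8–10 s: -4 × 2 = -8 cm
10–13 s: 2 × 3 = 6 cm
Net displacement = 2 cm

2 cm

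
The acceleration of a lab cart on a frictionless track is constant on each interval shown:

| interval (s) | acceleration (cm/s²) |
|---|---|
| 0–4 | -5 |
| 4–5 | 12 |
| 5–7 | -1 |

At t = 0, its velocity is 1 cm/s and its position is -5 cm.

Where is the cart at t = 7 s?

On each constant-a segment, Δv = aΔt and Δx = v₀Δt + ½aΔt²; chain segment to segment.
0–4 s: v starts 1 cm/s; Δx = 1·4 + ½·-5·4² = -36 cm; v ends -19 cm/s.
4–5 s: v starts -19 cm/s; Δx = -19·1 + ½·12·1² = -13 cm; v ends -7 cm/s.
5–7 s: v starts -7 cm/s; Δx = -7·2 + ½·-1·2² = -16 cm; v ends -9 cm/s.
x(7) = -5 + Σ Δx = -70 cm.

-70 cm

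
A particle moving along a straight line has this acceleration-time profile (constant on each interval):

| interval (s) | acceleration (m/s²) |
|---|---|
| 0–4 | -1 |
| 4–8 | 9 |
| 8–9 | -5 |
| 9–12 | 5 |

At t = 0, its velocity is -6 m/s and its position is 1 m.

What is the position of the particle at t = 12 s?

On each constant-a segment, Δv = aΔt and Δx = v₀Δt + ½aΔt²; chain segment to segment.
0–4 s: v starts -6 m/s; Δx = -6·4 + ½·-1·4² = -32 m; v ends -10 m/s.
4–8 s: v starts -10 m/s; Δx = -10·4 + ½·9·4² = 32 m; v ends 26 m/s.
8–9 s: v starts 26 m/s; Δx = 26·1 + ½·-5·1² = 23.5 m; v ends 21 m/s.
9–12 s: v starts 21 m/s; Δx = 21·3 + ½·5·3² = 85.5 m; v ends 36 m/s.
x(12) = 1 + Σ Δx = 110 m.

110 m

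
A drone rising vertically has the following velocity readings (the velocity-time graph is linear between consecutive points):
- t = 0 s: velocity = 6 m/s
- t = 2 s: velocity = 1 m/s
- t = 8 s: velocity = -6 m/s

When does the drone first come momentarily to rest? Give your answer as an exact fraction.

v changes sign on 2–8 s (from 1 to -6); the graph is linear there, so v = 0 at t = 2 + (-1)·(8 − 2)/(-6 − 1) = 20/7 s.

t = 20/7 s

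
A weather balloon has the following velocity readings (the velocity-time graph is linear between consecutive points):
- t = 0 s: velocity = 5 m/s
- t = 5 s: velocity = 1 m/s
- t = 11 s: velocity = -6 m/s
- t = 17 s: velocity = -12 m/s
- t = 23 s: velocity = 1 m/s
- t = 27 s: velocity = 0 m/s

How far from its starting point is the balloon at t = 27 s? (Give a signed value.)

Net displacement equals the area under the velocity-time graph (areas below the axis count negative).
0–5 s: ½(5 + 1)(5) = 15 m
5–11 s: ½(1 + -6)(6) = -15 m
11–17 s: ½(-6 + -12)(6) = -54 m
17–23 s: ½(-12 + 1)(6) = -33 m
23–27 s: ½(1 + 0)(4) = 2 m
Net displacement = -85 m

-85 m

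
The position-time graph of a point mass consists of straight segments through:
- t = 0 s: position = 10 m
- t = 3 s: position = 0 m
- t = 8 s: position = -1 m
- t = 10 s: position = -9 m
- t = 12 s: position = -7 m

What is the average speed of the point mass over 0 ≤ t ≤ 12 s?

1.75 m/s

Average speed = (total path length)/(elapsed time); on a piecewise-linear x-t graph the path length is Σ|Δx|.
0–3 s: |Δx| = |0 − 10| = 10 m
3–8 s: |Δx| = |-1 − 0| = 1 m
8–10 s: |Δx| = |-9 − -1| = 8 m
10–12 s: |Δx| = |-7 − -9| = 2 m
Total path = 21 m; average speed = 21/12 = 1.75 m/s.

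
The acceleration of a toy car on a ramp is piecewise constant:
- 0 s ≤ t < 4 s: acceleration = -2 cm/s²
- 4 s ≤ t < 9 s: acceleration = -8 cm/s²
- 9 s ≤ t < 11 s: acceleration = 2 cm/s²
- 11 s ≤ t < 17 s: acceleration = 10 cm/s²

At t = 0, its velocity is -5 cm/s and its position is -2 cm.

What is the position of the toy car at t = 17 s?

On each constant-a segment, Δv = aΔt and Δx = v₀Δt + ½aΔt²; chain segment to segment.
0–4 s: v starts -5 cm/s; Δx = -5·4 + ½·-2·4² = -36 cm; v ends -13 cm/s.
4–9 s: v starts -13 cm/s; Δx = -13·5 + ½·-8·5² = -165 cm; v ends -53 cm/s.
9–11 s: v starts -53 cm/s; Δx = -53·2 + ½·2·2² = -102 cm; v ends -49 cm/s.
11–17 s: v starts -49 cm/s; Δx = -49·6 + ½·10·6² = -114 cm; v ends 11 cm/s.
x(17) = -2 + Σ Δx = -419 cm.

-419 cm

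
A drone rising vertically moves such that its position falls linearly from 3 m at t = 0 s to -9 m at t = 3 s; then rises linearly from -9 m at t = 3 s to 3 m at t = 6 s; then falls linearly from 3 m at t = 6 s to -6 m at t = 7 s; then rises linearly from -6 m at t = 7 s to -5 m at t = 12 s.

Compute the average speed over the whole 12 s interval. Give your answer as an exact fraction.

17/6 m/s

Average speed = (total path length)/(elapsed time); on a piecewise-linear x-t graph the path length is Σ|Δx|.
0–3 s: |Δx| = |-9 − 3| = 12 m
3–6 s: |Δx| = |3 − -9| = 12 m
6–7 s: |Δx| = |-6 − 3| = 9 m
7–12 s: |Δx| = |-5 − -6| = 1 m
Total path = 34 m; average speed = 34/12 = 17/6 m/s.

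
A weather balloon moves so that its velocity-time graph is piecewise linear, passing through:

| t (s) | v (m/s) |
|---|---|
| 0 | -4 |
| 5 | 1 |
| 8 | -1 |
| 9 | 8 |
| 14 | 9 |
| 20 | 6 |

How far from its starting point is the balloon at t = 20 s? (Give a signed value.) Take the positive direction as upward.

83.5 m

Net displacement equals the area under the velocity-time graph (areas below the axis count negative).
0–5 s: ½(-4 + 1)(5) = -7.5 m
5–8 s: ½(1 + -1)(3) = 0 m
8–9 s: ½(-1 + 8)(1) = 3.5 m
9–14 s: ½(8 + 9)(5) = 42.5 m
14–20 s: ½(9 + 6)(6) = 45 m
Net displacement = 83.5 m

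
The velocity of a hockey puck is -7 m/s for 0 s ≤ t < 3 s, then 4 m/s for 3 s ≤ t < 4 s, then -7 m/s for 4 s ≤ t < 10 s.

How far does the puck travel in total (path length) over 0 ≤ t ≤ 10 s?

Distance (not displacement) is the total path length: add the absolute areas under v-t.
0–3 s: |-7| × 3 = 21 m
3–4 s: |4| × 1 = 4 m
4–10 s: |-7| × 6 = 42 m
Total distance = 67 m

67 m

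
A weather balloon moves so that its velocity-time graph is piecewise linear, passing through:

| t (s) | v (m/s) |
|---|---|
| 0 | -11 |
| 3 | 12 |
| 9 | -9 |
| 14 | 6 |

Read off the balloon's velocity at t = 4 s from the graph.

8.5 m/s

On 3–9 s the graph is linear from 12 to -9 m/s: v(4) = 12 + (-9 − 12)·(4 − 3)/(9 − 3) = 8.5 m/s.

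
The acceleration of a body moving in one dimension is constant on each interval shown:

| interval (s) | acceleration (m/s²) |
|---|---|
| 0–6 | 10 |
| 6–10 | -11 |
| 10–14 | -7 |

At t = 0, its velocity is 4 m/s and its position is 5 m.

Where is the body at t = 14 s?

On each constant-a segment, Δv = aΔt and Δx = v₀Δt + ½aΔt²; chain segment to segment.
0–6 s: v starts 4 m/s; Δx = 4·6 + ½·10·6² = 204 m; v ends 64 m/s.
6–10 s: v starts 64 m/s; Δx = 64·4 + ½·-11·4² = 168 m; v ends 20 m/s.
10–14 s: v starts 20 m/s; Δx = 20·4 + ½·-7·4² = 24 m; v ends -8 m/s.
x(14) = 5 + Σ Δx = 401 m.

401 m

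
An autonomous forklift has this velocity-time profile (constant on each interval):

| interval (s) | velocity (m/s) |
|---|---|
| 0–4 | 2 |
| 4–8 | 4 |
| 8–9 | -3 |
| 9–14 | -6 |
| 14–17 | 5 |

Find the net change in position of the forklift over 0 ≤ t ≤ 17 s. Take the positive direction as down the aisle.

Net displacement equals the area under the velocity-time graph (areas below the axis count negative).
0–4 s: 2 × 4 = 8 m
4–8 s: 4 × 4 = 16 m
8–9 s: -3 × 1 = -3 m
9–14 s: -6 × 5 = -30 m
14–17 s: 5 × 3 = 15 m
Net displacement = 6 m

6 m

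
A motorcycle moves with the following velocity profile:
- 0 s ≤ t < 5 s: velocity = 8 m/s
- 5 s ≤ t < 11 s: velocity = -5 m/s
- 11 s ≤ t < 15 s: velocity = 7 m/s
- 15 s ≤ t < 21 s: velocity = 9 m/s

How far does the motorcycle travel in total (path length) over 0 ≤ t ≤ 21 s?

Total distance travelled is ∫|v| dt — sum the magnitudes of each area piece.
0–5 s: |8| × 5 = 40 m
5–11 s: |-5| × 6 = 30 m
11–15 s: |7| × 4 = 28 m
15–21 s: |9| × 6 = 54 m
Total distance = 152 m

152 m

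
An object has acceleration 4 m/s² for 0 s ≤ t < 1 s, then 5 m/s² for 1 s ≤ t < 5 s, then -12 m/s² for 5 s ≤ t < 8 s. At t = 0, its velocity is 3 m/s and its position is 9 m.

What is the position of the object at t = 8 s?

On each constant-a segment, Δv = aΔt and Δx = v₀Δt + ½aΔt²; chain segment to segment.
0–1 s: v starts 3 m/s; Δx = 3·1 + ½·4·1² = 5 m; v ends 7 m/s.
1–5 s: v starts 7 m/s; Δx = 7·4 + ½·5·4² = 68 m; v ends 27 m/s.
5–8 s: v starts 27 m/s; Δx = 27·3 + ½·-12·3² = 27 m; v ends -9 m/s.
x(8) = 9 + Σ Δx = 109 m.

109 m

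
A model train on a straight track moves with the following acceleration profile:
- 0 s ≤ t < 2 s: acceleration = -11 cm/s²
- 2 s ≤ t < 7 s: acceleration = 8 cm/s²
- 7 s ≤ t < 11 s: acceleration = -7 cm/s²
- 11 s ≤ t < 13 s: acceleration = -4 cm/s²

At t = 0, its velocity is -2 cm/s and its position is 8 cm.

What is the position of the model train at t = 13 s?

On each constant-a segment, Δv = aΔt and Δx = v₀Δt + ½aΔt²; chain segment to segment.
0–2 s: v starts -2 cm/s; Δx = -2·2 + ½·-11·2² = -26 cm; v ends -24 cm/s.
2–7 s: v starts -24 cm/s; Δx = -24·5 + ½·8·5² = -20 cm; v ends 16 cm/s.
7–11 s: v starts 16 cm/s; Δx = 16·4 + ½·-7·4² = 8 cm; v ends -12 cm/s.
11–13 s: v starts -12 cm/s; Δx = -12·2 + ½·-4·2² = -32 cm; v ends -20 cm/s.
x(13) = 8 + Σ Δx = -62 cm.

-62 cm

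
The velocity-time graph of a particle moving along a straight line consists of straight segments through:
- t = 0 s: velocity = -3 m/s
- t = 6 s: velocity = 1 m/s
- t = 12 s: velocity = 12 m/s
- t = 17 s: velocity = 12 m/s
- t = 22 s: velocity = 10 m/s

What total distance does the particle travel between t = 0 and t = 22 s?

Total distance travelled is ∫|v| dt — sum the magnitudes of each area piece.
0–6 s: v = 0 at t = 4.5 s; triangle areas 6.75 + 0.75 = 7.5 m
6–12 s: |½(1 + 12)(6)| = 39 m
12–17 s: |12| × 5 = 60 m
17–22 s: |½(12 + 10)(5)| = 55 m
Total distance = 161.5 m

161.5 m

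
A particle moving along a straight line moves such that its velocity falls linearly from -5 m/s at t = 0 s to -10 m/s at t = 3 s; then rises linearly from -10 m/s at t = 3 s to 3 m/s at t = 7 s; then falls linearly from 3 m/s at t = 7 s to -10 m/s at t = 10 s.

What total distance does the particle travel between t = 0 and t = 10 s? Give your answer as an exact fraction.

Total distance travelled is ∫|v| dt — sum the magnitudes of each area piece.
0–3 s: |½(-5 + -10)(3)| = 22.5 m
3–7 s: v = 0 at t = 79/13 s; triangle areas 200/13 + 18/13 = 218/13 m
7–10 s: v = 0 at t = 100/13 s; triangle areas 27/26 + 150/13 = 327/26 m
Total distance = 674/13 m

674/13 m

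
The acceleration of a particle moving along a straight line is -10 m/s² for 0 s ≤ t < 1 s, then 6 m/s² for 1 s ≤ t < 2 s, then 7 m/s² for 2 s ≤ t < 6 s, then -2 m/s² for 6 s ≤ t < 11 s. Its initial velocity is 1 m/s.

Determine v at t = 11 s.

Δv equals the area under the a-t graph; then v = v₀ + Δv.
0–1 s: -10 × 1 = -10 m/s
1–2 s: 6 × 1 = 6 m/s
2–6 s: 7 × 4 = 28 m/s
6–11 s: -2 × 5 = -10 m/s
Δv = 14 m/s, so v(11) = 1 + (14) = 15 m/s.

15 m/s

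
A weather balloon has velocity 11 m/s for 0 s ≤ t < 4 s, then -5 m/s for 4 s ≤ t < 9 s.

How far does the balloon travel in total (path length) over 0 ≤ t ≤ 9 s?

69 m

Distance (not displacement) is the total path length: add the absolute areas under v-t.
0–4 s: |11| × 4 = 44 m
4–9 s: |-5| × 5 = 25 m
Total distance = 69 m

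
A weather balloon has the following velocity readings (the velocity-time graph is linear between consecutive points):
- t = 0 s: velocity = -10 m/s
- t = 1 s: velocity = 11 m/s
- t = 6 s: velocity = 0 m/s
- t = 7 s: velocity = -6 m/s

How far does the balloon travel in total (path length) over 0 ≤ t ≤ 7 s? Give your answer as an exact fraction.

751/21 m

Distance (not displacement) is the total path length: add the absolute areas under v-t.
0–1 s: v = 0 at t = 10/21 s; triangle areas 50/21 + 121/42 = 221/42 m
1–6 s: |½(11 + 0)(5)| = 27.5 m
6–7 s: |½(0 + -6)(1)| = 3 m
Total distance = 751/21 m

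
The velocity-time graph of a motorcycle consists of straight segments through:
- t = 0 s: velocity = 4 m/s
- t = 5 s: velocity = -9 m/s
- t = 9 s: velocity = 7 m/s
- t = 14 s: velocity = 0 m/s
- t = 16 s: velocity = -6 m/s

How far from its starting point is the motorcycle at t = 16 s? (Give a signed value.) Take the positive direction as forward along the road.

Displacement is the signed area under the v-t curve.
0–5 s: ½(4 + -9)(5) = -12.5 m
5–9 s: ½(-9 + 7)(4) = -4 m
9–14 s: ½(7 + 0)(5) = 17.5 m
14–16 s: ½(0 + -6)(2) = -6 m
Net displacement = -5 m

-5 m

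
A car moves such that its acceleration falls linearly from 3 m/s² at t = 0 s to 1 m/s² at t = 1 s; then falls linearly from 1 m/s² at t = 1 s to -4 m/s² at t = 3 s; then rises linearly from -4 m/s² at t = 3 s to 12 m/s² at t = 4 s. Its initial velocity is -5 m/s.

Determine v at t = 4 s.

-2 m/s

Δv equals the area under the a-t graph; then v = v₀ + Δv.
0–1 s: ½(3 + 1)(1) = 2 m/s
1–3 s: ½(1 + -4)(2) = -3 m/s
3–4 s: ½(-4 + 12)(1) = 4 m/s
Δv = 3 m/s, so v(4) = -5 + (3) = -2 m/s.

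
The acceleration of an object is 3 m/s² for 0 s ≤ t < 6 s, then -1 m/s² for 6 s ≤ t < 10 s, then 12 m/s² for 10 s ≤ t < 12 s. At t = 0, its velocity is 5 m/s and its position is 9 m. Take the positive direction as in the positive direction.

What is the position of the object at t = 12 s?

On each constant-a segment, Δv = aΔt and Δx = v₀Δt + ½aΔt²; chain segment to segment.
0–6 s: v starts 5 m/s; Δx = 5·6 + ½·3·6² = 84 m; v ends 23 m/s.
6–10 s: v starts 23 m/s; Δx = 23·4 + ½·-1·4² = 84 m; v ends 19 m/s.
10–12 s: v starts 19 m/s; Δx = 19·2 + ½·12·2² = 62 m; v ends 43 m/s.
x(12) = 9 + Σ Δx = 239 m.

239 m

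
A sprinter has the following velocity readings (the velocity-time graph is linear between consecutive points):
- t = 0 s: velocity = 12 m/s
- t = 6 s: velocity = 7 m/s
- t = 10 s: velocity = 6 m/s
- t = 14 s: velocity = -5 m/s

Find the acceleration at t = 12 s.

Acceleration is the slope of the v-t graph on 10–14 s: (-5 − 6)/(14 − 10) = -2.75 m/s².

-2.75 m/s²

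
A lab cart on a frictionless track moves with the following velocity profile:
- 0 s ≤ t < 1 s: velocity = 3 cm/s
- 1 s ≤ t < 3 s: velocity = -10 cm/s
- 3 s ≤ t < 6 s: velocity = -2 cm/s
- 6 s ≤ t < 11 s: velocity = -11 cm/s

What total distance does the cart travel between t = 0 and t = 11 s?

84 cm

Total distance travelled is ∫|v| dt — sum the magnitudes of each area piece.
0–1 s: |3| × 1 = 3 cm
1–3 s: |-10| × 2 = 20 cm
3–6 s: |-2| × 3 = 6 cm
6–11 s: |-11| × 5 = 55 cm
Total distance = 84 cm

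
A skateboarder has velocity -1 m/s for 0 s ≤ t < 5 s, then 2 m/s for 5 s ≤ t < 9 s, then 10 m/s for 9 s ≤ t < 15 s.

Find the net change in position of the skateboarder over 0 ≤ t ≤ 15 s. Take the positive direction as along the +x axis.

Displacement is the signed area under the v-t curve.
0–5 s: -1 × 5 = -5 m
5–9 s: 2 × 4 = 8 m
9–15 s: 10 × 6 = 60 m
Net displacement = 63 m

63 m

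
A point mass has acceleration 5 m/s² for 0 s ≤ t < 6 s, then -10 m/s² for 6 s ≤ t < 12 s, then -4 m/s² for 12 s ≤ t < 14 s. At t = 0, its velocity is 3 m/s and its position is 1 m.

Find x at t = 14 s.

On each constant-a segment, Δv = aΔt and Δx = v₀Δt + ½aΔt²; chain segment to segment.
0–6 s: v starts 3 m/s; Δx = 3·6 + ½·5·6² = 108 m; v ends 33 m/s.
6–12 s: v starts 33 m/s; Δx = 33·6 + ½·-10·6² = 18 m; v ends -27 m/s.
12–14 s: v starts -27 m/s; Δx = -27·2 + ½·-4·2² = -62 m; v ends -35 m/s.
x(14) = 1 + Σ Δx = 65 m.

65 m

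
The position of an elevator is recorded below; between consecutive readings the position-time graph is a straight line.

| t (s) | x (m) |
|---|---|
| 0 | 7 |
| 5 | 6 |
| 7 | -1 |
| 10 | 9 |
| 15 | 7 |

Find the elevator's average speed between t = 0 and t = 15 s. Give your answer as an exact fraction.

Average speed = (total path length)/(elapsed time); on a piecewise-linear x-t graph the path length is Σ|Δx|.
0–5 s: |Δx| = |6 − 7| = 1 m
5–7 s: |Δx| = |-1 − 6| = 7 m
7–10 s: |Δx| = |9 − -1| = 10 m
10–15 s: |Δx| = |7 − 9| = 2 m
Total path = 20 m; average speed = 20/15 = 4/3 m/s.

4/3 m/s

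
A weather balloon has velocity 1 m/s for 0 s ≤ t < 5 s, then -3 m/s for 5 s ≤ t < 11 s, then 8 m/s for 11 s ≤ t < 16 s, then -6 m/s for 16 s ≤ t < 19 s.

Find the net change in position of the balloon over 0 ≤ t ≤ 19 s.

9 m

Displacement is the signed area under the v-t curve.
0–5 s: 1 × 5 = 5 m
5–11 s: -3 × 6 = -18 m
11–16 s: 8 × 5 = 40 m
16–19 s: -6 × 3 = -18 m
Net displacement = 9 m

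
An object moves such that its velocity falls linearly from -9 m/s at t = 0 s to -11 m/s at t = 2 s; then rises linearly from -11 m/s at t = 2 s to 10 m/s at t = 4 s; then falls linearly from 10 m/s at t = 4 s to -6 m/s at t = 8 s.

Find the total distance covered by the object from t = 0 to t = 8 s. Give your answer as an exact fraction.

998/21 m

Distance (not displacement) is the total path length: add the absolute areas under v-t.
0–2 s: |½(-9 + -11)(2)| = 20 m
2–4 s: v = 0 at t = 64/21 s; triangle areas 121/21 + 100/21 = 221/21 m
4–8 s: v = 0 at t = 6.5 s; triangle areas 12.5 + 4.5 = 17 m
Total distance = 998/21 m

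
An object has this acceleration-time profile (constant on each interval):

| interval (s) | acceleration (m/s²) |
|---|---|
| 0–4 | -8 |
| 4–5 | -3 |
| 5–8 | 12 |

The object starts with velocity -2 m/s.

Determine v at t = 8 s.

-1 m/s

Δv equals the area under the a-t graph; then v = v₀ + Δv.
0–4 s: -8 × 4 = -32 m/s
4–5 s: -3 × 1 = -3 m/s
5–8 s: 12 × 3 = 36 m/s
Δv = 1 m/s, so v(8) = -2 + (1) = -1 m/s.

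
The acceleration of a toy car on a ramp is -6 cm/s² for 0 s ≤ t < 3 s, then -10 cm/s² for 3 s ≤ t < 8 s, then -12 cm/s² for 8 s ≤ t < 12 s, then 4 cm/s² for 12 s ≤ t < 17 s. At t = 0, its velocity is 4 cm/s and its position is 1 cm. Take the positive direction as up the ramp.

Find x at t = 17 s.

On each constant-a segment, Δv = aΔt and Δx = v₀Δt + ½aΔt²; chain segment to segment.
0–3 s: v starts 4 cm/s; Δx = 4·3 + ½·-6·3² = -15 cm; v ends -14 cm/s.
3–8 s: v starts -14 cm/s; Δx = -14·5 + ½·-10·5² = -195 cm; v ends -64 cm/s.
8–12 s: v starts -64 cm/s; Δx = -64·4 + ½·-12·4² = -352 cm; v ends -112 cm/s.
12–17 s: v starts -112 cm/s; Δx = -112·5 + ½·4·5² = -510 cm; v ends -92 cm/s.
x(17) = 1 + Σ Δx = -1071 cm.

-1071 cm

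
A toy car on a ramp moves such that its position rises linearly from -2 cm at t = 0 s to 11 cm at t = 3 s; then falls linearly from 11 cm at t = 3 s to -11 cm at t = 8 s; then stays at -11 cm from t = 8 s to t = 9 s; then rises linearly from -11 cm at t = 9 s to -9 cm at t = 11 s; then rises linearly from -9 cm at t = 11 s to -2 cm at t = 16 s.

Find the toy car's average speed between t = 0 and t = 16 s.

Average speed = (total path length)/(elapsed time); on a piecewise-linear x-t graph the path length is Σ|Δx|.
0–3 s: |Δx| = |11 − -2| = 13 cm
3–8 s: |Δx| = |-11 − 11| = 22 cm
8–9 s: |Δx| = |-11 − -11| = 0 cm
9–11 s: |Δx| = |-9 − -11| = 2 cm
11–16 s: |Δx| = |-2 − -9| = 7 cm
Total path = 44 cm; average speed = 44/16 = 2.75 cm/s.

2.75 cm/s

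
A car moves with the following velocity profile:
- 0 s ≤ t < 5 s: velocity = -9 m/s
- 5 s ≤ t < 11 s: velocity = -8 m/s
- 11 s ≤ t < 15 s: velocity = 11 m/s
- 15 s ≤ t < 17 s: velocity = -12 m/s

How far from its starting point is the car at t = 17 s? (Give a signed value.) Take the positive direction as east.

-73 m

Displacement is the signed area under the v-t curve.
0–5 s: -9 × 5 = -45 m
5–11 s: -8 × 6 = -48 m
11–15 s: 11 × 4 = 44 m
15–17 s: -12 × 2 = -24 m
Net displacement = -73 m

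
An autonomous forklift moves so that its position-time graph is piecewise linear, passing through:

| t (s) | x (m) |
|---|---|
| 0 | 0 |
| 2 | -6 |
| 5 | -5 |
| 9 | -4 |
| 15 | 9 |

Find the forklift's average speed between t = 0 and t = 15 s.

Average speed = (total path length)/(elapsed time); on a piecewise-linear x-t graph the path length is Σ|Δx|.
0–2 s: |Δx| = |-6 − 0| = 6 m
2–5 s: |Δx| = |-5 − -6| = 1 m
5–9 s: |Δx| = |-4 − -5| = 1 m
9–15 s: |Δx| = |9 − -4| = 13 m
Total path = 21 m; average speed = 21/15 = 1.4 m/s.

1.4 m/s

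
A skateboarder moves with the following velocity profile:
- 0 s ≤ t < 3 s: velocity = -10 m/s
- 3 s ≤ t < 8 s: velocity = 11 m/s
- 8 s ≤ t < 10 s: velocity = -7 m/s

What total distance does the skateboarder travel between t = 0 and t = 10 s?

99 m

Total distance travelled is ∫|v| dt — sum the magnitudes of each area piece.
0–3 s: |-10| × 3 = 30 m
3–8 s: |11| × 5 = 55 m
8–10 s: |-7| × 2 = 14 m
Total distance = 99 m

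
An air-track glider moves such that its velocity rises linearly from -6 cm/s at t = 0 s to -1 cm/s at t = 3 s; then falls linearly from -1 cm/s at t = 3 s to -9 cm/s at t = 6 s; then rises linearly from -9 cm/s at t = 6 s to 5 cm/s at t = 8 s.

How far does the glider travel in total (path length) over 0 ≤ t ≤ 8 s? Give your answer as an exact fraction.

463/14 cm

Total distance travelled is ∫|v| dt — sum the magnitudes of each area piece.
0–3 s: |½(-6 + -1)(3)| = 10.5 cm
3–6 s: |½(-1 + -9)(3)| = 15 cm
6–8 s: v = 0 at t = 51/7 s; triangle areas 81/14 + 25/14 = 53/7 cm
Total distance = 463/14 cm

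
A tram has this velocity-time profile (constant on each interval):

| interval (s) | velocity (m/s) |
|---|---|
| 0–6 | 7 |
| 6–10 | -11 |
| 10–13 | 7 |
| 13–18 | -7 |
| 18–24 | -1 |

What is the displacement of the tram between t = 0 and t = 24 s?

-22 m

Net displacement equals the area under the velocity-time graph (areas below the axis count negative).
0–6 s: 7 × 6 = 42 m
6–10 s: -11 × 4 = -44 m
10–13 s: 7 × 3 = 21 m
13–18 s: -7 × 5 = -35 m
18–24 s: -1 × 6 = -6 m
Net displacement = -22 m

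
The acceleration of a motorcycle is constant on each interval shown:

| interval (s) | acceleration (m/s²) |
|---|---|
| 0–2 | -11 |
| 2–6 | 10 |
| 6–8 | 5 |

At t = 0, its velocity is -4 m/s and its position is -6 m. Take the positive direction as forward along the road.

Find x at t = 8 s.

-22 m

On each constant-a segment, Δv = aΔt and Δx = v₀Δt + ½aΔt²; chain segment to segment.
0–2 s: v starts -4 m/s; Δx = -4·2 + ½·-11·2² = -30 m; v ends -26 m/s.
2–6 s: v starts -26 m/s; Δx = -26·4 + ½·10·4² = -24 m; v ends 14 m/s.
6–8 s: v starts 14 m/s; Δx = 14·2 + ½·5·2² = 38 m; v ends 24 m/s.
x(8) = -6 + Σ Δx = -22 m.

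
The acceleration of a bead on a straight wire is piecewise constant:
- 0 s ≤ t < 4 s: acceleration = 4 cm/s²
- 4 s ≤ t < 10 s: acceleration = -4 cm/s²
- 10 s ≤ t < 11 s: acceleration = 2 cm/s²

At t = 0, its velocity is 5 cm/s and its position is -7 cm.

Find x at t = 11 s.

On each constant-a segment, Δv = aΔt and Δx = v₀Δt + ½aΔt²; chain segment to segment.
0–4 s: v starts 5 cm/s; Δx = 5·4 + ½·4·4² = 52 cm; v ends 21 cm/s.
4–10 s: v starts 21 cm/s; Δx = 21·6 + ½·-4·6² = 54 cm; v ends -3 cm/s.
10–11 s: v starts -3 cm/s; Δx = -3·1 + ½·2·1² = -2 cm; v ends -1 cm/s.
x(11) = -7 + Σ Δx = 97 cm.

97 cm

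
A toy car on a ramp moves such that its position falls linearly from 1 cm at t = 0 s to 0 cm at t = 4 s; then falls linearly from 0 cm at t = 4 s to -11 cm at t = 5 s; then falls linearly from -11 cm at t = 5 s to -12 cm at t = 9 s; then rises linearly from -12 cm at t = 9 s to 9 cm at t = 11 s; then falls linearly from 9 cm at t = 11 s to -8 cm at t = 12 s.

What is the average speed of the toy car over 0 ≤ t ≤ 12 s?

Average speed = (total path length)/(elapsed time); on a piecewise-linear x-t graph the path length is Σ|Δx|.
0–4 s: |Δx| = |0 − 1| = 1 cm
4–5 s: |Δx| = |-11 − 0| = 11 cm
5–9 s: |Δx| = |-12 − -11| = 1 cm
9–11 s: |Δx| = |9 − -12| = 21 cm
11–12 s: |Δx| = |-8 − 9| = 17 cm
Total path = 51 cm; average speed = 51/12 = 4.25 cm/s.

4.25 cm/s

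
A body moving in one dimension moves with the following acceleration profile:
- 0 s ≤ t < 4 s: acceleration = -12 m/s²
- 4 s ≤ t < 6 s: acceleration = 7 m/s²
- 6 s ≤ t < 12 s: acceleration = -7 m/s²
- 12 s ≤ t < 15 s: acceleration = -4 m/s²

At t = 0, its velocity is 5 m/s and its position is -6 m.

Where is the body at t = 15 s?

-685 m

On each constant-a segment, Δv = aΔt and Δx = v₀Δt + ½aΔt²; chain segment to segment.
0–4 s: v starts 5 m/s; Δx = 5·4 + ½·-12·4² = -76 m; v ends -43 m/s.
4–6 s: v starts -43 m/s; Δx = -43·2 + ½·7·2² = -72 m; v ends -29 m/s.
6–12 s: v starts -29 m/s; Δx = -29·6 + ½·-7·6² = -300 m; v ends -71 m/s.
12–15 s: v starts -71 m/s; Δx = -71·3 + ½·-4·3² = -231 m; v ends -83 m/s.
x(15) = -6 + Σ Δx = -685 m.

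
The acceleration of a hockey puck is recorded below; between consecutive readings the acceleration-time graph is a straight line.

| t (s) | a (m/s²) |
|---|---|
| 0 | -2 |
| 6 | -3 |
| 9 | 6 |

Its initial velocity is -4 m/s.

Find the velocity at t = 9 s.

Δv equals the area under the a-t graph; then v = v₀ + Δv.
0–6 s: ½(-2 + -3)(6) = -15 m/s
6–9 s: ½(-3 + 6)(3) = 4.5 m/s
Δv = -10.5 m/s, so v(9) = -4 + (-10.5) = -14.5 m/s.

-14.5 m/s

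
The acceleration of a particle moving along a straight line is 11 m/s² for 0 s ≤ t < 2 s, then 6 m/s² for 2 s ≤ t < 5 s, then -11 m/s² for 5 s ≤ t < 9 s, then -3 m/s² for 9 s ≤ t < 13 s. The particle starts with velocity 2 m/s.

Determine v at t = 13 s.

Δv equals the area under the a-t graph; then v = v₀ + Δv.
0–2 s: 11 × 2 = 22 m/s
2–5 s: 6 × 3 = 18 m/s
5–9 s: -11 × 4 = -44 m/s
9–13 s: -3 × 4 = -12 m/s
Δv = -16 m/s, so v(13) = 2 + (-16) = -14 m/s.

-14 m/s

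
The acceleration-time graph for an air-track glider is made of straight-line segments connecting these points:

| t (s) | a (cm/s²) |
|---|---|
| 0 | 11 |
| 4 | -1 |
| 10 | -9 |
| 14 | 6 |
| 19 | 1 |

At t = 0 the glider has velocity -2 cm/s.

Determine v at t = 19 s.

-0.5 cm/s

Δv equals the area under the a-t graph; then v = v₀ + Δv.
0–4 s: ½(11 + -1)(4) = 20 cm/s
4–10 s: ½(-1 + -9)(6) = -30 cm/s
10–14 s: ½(-9 + 6)(4) = -6 cm/s
14–19 s: ½(6 + 1)(5) = 17.5 cm/s
Δv = 1.5 cm/s, so v(19) = -2 + (1.5) = -0.5 cm/s.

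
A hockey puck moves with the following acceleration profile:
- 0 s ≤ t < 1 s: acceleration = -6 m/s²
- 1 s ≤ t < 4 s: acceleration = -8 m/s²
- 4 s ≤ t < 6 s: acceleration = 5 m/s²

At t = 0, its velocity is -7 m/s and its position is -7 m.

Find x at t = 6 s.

On each constant-a segment, Δv = aΔt and Δx = v₀Δt + ½aΔt²; chain segment to segment.
0–1 s: v starts -7 m/s; Δx = -7·1 + ½·-6·1² = -10 m; v ends -13 m/s.
1–4 s: v starts -13 m/s; Δx = -13·3 + ½·-8·3² = -75 m; v ends -37 m/s.
4–6 s: v starts -37 m/s; Δx = -37·2 + ½·5·2² = -64 m; v ends -27 m/s.
x(6) = -7 + Σ Δx = -156 m.

-156 m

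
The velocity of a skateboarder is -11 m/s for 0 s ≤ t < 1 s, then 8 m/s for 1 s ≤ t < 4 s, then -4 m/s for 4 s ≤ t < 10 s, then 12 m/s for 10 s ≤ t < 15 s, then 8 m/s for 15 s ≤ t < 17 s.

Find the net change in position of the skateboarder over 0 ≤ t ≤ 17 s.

Displacement is the signed area under the v-t curve.
0–1 s: -11 × 1 = -11 m
1–4 s: 8 × 3 = 24 m
4–10 s: -4 × 6 = -24 m
10–15 s: 12 × 5 = 60 m
15–17 s: 8 × 2 = 16 m
Net displacement = 65 m

65 m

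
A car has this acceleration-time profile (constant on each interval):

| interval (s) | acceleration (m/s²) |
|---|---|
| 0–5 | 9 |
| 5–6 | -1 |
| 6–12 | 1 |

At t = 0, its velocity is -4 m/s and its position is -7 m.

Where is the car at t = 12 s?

On each constant-a segment, Δv = aΔt and Δx = v₀Δt + ½aΔt²; chain segment to segment.
0–5 s: v starts -4 m/s; Δx = -4·5 + ½·9·5² = 92.5 m; v ends 41 m/s.
5–6 s: v starts 41 m/s; Δx = 41·1 + ½·-1·1² = 40.5 m; v ends 40 m/s.
6–12 s: v starts 40 m/s; Δx = 40·6 + ½·1·6² = 258 m; v ends 46 m/s.
x(12) = -7 + Σ Δx = 384 m.

384 m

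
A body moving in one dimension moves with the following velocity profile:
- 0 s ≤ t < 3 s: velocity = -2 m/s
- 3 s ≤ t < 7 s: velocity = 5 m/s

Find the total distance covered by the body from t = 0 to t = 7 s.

Distance (not displacement) is the total path length: add the absolute areas under v-t.
0–3 s: |-2| × 3 = 6 m
3–7 s: |5| × 4 = 20 m
Total distance = 26 m

26 m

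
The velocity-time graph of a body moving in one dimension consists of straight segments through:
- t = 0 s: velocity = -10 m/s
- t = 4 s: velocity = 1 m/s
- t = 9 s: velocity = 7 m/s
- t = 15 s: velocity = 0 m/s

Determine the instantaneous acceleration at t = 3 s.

2.75 m/s²

Acceleration is the slope of the v-t graph on 0–4 s: (1 − -10)/(4 − 0) = 2.75 m/s².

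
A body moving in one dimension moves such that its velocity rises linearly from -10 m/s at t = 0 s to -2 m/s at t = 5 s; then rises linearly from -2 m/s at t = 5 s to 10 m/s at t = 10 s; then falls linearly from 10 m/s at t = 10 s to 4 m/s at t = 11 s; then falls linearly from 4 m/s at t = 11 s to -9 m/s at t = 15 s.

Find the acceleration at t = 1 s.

1.6 m/s²

Acceleration is the slope of the v-t graph on 0–5 s: (-2 − -10)/(5 − 0) = 1.6 m/s².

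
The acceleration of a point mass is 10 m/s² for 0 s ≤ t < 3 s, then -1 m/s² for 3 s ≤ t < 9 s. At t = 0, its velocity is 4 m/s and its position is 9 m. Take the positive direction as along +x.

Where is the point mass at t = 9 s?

252 m

On each constant-a segment, Δv = aΔt and Δx = v₀Δt + ½aΔt²; chain segment to segment.
0–3 s: v starts 4 m/s; Δx = 4·3 + ½·10·3² = 57 m; v ends 34 m/s.
3–9 s: v starts 34 m/s; Δx = 34·6 + ½·-1·6² = 186 m; v ends 28 m/s.
x(9) = 9 + Σ Δx = 252 m.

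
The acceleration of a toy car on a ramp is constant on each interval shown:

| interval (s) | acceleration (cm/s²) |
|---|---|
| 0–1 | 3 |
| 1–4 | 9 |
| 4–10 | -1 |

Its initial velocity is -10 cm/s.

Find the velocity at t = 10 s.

14 cm/s

Δv equals the area under the a-t graph; then v = v₀ + Δv.
0–1 s: 3 × 1 = 3 cm/s
1–4 s: 9 × 3 = 27 cm/s
4–10 s: -1 × 6 = -6 cm/s
Δv = 24 cm/s, so v(10) = -10 + (24) = 14 cm/s.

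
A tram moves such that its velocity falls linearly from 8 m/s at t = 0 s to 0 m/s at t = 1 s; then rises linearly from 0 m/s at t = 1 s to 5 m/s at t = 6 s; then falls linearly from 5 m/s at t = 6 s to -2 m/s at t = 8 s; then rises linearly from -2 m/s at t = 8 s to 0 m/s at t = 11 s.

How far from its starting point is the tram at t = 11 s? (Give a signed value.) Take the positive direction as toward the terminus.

16.5 m

Net displacement equals the area under the velocity-time graph (areas below the axis count negative).
0–1 s: ½(8 + 0)(1) = 4 m
1–6 s: ½(0 + 5)(5) = 12.5 m
6–8 s: ½(5 + -2)(2) = 3 m
8–11 s: ½(-2 + 0)(3) = -3 m
Net displacement = 16.5 m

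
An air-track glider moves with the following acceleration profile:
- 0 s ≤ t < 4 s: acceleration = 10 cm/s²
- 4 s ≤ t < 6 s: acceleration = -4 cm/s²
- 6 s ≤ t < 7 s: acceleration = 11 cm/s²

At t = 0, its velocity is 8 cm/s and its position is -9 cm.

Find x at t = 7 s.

236.5 cm

On each constant-a segment, Δv = aΔt and Δx = v₀Δt + ½aΔt²; chain segment to segment.
0–4 s: v starts 8 cm/s; Δx = 8·4 + ½·10·4² = 112 cm; v ends 48 cm/s.
4–6 s: v starts 48 cm/s; Δx = 48·2 + ½·-4·2² = 88 cm; v ends 40 cm/s.
6–7 s: v starts 40 cm/s; Δx = 40·1 + ½·11·1² = 45.5 cm; v ends 51 cm/s.
x(7) = -9 + Σ Δx = 236.5 cm.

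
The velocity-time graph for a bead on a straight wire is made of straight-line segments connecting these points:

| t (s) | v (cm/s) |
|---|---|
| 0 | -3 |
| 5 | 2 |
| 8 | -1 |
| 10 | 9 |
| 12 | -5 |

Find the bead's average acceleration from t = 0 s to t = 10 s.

1.2 cm/s²

Average acceleration = Δv/Δt = (9 − -3)/(10 − 0) = 1.2 cm/s².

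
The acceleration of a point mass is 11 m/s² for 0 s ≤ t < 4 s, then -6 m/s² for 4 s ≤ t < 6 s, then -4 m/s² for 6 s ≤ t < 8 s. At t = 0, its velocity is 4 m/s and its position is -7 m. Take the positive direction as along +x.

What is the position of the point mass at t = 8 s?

245 m

On each constant-a segment, Δv = aΔt and Δx = v₀Δt + ½aΔt²; chain segment to segment.
0–4 s: v starts 4 m/s; Δx = 4·4 + ½·11·4² = 104 m; v ends 48 m/s.
4–6 s: v starts 48 m/s; Δx = 48·2 + ½·-6·2² = 84 m; v ends 36 m/s.
6–8 s: v starts 36 m/s; Δx = 36·2 + ½·-4·2² = 64 m; v ends 28 m/s.
x(8) = -7 + Σ Δx = 245 m.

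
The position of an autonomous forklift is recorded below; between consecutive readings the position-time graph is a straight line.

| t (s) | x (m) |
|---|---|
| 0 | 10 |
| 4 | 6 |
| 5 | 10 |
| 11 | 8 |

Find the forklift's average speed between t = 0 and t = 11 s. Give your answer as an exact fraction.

Average speed = (total path length)/(elapsed time); on a piecewise-linear x-t graph the path length is Σ|Δx|.
0–4 s: |Δx| = |6 − 10| = 4 m
4–5 s: |Δx| = |10 − 6| = 4 m
5–11 s: |Δx| = |8 − 10| = 2 m
Total path = 10 m; average speed = 10/11 = 10/11 m/s.

10/11 m/s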